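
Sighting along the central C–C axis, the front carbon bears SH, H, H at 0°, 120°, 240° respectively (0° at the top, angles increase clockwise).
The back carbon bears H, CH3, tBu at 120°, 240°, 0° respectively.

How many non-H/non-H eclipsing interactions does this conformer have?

Non-H eclipsing pairs: SH(0°)/tBu(0°) — 1 interaction.

1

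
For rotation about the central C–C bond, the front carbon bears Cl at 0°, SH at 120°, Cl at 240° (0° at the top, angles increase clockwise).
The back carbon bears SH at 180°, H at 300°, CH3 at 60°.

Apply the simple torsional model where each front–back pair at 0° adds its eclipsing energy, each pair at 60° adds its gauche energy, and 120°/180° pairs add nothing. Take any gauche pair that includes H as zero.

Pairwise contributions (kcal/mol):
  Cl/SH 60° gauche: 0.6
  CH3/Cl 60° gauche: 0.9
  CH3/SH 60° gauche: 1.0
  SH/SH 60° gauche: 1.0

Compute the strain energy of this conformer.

3.5 kcal/mol

This conformer (staggered): Cl–CH3 gauche, SH–SH gauche, SH–CH3 gauche, Cl–SH gauche; 0.9 + 1.0 + 1.0 + 0.6 = 3.5 kcal/mol.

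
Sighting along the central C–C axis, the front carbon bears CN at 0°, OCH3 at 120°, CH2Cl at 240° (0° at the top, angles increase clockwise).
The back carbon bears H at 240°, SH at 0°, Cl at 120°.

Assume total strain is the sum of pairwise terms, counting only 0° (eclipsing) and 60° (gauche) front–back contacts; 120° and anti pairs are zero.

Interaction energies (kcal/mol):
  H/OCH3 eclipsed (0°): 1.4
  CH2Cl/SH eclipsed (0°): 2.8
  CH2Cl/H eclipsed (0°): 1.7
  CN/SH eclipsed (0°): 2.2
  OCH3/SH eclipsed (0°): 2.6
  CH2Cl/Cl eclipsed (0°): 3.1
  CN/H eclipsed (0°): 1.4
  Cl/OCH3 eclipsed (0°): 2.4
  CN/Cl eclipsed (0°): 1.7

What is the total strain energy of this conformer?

This conformer is eclipsed. CN at 0° is eclipsed with SH at 0° (2.2); OCH3 at 120° is eclipsed with Cl at 120° (2.4); CH2Cl at 240° is eclipsed with H at 240° (1.7). Total 6.3 kcal/mol.

6.3 kcal/mol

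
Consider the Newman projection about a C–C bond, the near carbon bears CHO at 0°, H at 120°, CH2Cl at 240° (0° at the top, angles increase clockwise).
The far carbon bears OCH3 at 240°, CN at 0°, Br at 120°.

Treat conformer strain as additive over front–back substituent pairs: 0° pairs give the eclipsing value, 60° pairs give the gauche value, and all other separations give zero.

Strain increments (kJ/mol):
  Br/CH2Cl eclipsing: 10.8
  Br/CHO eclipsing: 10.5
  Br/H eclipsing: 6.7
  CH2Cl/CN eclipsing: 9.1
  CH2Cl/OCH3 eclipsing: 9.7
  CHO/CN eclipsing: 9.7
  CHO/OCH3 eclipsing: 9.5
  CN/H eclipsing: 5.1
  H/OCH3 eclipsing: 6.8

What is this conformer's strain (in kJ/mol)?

This conformer is eclipsed. CHO at 0° is eclipsed with CN at 0° (9.7); H at 120° is eclipsed with Br at 120° (6.7); CH2Cl at 240° is eclipsed with OCH3 at 240° (9.7). Total 26.1 kJ/mol.

26.1 kJ/mol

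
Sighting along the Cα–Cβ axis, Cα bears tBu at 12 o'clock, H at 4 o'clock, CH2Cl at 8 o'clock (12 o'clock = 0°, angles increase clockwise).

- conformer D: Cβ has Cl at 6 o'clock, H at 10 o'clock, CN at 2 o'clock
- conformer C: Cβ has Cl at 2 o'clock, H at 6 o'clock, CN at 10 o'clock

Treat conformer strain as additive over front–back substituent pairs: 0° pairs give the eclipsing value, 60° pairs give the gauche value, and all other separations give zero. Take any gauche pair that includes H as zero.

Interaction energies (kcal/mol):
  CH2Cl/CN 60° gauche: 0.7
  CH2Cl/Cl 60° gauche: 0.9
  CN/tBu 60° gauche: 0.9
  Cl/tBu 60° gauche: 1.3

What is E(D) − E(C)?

-1.1 kcal/mol

D (staggered): tBu–CN gauche, CH2Cl–Cl gauche; 0.9 + 0.9 = 1.8 kcal/mol.
C (staggered): tBu–Cl gauche, tBu–CN gauche, CH2Cl–CN gauche; 1.3 + 0.9 + 0.7 = 2.9 kcal/mol.
E(D) − E(C) = 1.8 − 2.9 = -1.1 kcal/mol.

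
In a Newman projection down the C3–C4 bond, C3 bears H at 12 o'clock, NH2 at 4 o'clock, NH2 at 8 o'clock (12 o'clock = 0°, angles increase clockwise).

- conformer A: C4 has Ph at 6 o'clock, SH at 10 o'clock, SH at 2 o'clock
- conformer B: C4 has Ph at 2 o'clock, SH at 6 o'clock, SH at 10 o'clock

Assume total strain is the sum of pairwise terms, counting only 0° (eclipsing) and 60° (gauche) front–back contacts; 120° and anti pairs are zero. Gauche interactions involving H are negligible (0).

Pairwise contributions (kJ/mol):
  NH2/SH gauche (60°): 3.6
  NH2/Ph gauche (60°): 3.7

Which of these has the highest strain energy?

A

A (staggered): NH2–Ph gauche, NH2–SH gauche, NH2–Ph gauche, NH2–SH gauche; 3.7 + 3.6 + 3.7 + 3.6 = 14.6 kJ/mol.
B (staggered): NH2–Ph gauche, NH2–SH gauche, NH2–SH gauche, NH2–SH gauche; 3.7 + 3.6 + 3.6 + 3.6 = 14.5 kJ/mol.
A has the highest total (14.6 kJ/mol).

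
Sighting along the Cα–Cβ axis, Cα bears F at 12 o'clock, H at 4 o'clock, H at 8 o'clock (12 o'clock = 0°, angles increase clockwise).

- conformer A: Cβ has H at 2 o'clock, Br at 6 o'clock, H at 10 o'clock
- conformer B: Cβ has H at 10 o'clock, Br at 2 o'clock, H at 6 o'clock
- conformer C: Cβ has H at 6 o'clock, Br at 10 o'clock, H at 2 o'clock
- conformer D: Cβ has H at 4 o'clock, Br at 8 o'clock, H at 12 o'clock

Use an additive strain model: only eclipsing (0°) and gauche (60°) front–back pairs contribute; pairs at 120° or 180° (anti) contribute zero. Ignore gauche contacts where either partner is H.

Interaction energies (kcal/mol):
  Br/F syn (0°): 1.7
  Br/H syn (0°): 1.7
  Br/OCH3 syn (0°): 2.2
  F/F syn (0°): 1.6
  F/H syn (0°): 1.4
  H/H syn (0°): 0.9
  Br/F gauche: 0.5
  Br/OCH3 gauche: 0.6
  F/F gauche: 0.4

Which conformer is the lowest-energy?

A (staggered): no non-H gauche contacts → 0.0 kcal/mol.
B (staggered): F(0°)/Br(60°) gauche 0.5 → 0.5 kcal/mol.
C (staggered): F(0°)/Br(300°) gauche 0.5 → 0.5 kcal/mol.
D (eclipsed): F(0°)/H(0°) eclipsed 1.4; H(120°)/H(120°) eclipsed 0.9; H(240°)/Br(240°) eclipsed 1.7 → 4.0 kcal/mol.
A has the lowest total (0.0 kcal/mol).

A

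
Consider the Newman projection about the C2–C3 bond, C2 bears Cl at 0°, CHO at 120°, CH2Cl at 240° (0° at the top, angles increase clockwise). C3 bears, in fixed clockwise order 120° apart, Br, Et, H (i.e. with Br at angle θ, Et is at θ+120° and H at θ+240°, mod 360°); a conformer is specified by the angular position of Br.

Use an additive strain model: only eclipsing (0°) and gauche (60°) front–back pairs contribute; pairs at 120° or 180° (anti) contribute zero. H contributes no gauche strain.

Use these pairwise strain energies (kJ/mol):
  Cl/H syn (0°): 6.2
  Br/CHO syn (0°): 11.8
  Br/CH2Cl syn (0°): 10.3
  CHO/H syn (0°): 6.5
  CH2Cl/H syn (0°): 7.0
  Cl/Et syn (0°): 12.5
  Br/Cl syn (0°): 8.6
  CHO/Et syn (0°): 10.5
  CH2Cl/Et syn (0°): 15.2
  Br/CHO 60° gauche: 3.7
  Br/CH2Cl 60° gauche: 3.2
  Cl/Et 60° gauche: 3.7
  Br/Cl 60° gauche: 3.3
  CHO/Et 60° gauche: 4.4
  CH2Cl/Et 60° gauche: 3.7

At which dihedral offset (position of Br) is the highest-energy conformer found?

Br at 0° is eclipsed. Cl at 0° is eclipsed with Br at 0° (8.6); CHO at 120° is eclipsed with Et at 120° (10.5); CH2Cl at 240° is eclipsed with H at 240° (7.0). Total 26.1 kJ/mol.
Br at 60° is staggered. Cl at 0° is gauche with Br at 60° (3.3); CHO at 120° is gauche with Br at 60° (3.7); CHO at 120° is gauche with Et at 180° (4.4); CH2Cl at 240° is gauche with Et at 180° (3.7). Total 15.1 kJ/mol.
Br at 120° is eclipsed. Cl at 0° is eclipsed with H at 0° (6.2); CHO at 120° is eclipsed with Br at 120° (11.8); CH2Cl at 240° is eclipsed with Et at 240° (15.2). Total 33.2 kJ/mol.
Br at 180° is staggered. Cl at 0° is gauche with Et at 300° (3.7); CHO at 120° is gauche with Br at 180° (3.7); CH2Cl at 240° is gauche with Br at 180° (3.2); CH2Cl at 240° is gauche with Et at 300° (3.7). Total 14.3 kJ/mol.
Br at 240° is eclipsed. Cl at 0° is eclipsed with Et at 0° (12.5); CHO at 120° is eclipsed with H at 120° (6.5); CH2Cl at 240° is eclipsed with Br at 240° (10.3). Total 29.3 kJ/mol.
Br at 300° is staggered. Cl at 0° is gauche with Br at 300° (3.3); Cl at 0° is gauche with Et at 60° (3.7); CHO at 120° is gauche with Et at 60° (4.4); CH2Cl at 240° is gauche with Br at 300° (3.2). Total 14.6 kJ/mol.
The maximum (33.2 kJ/mol) occurs with Br at 120°.

120°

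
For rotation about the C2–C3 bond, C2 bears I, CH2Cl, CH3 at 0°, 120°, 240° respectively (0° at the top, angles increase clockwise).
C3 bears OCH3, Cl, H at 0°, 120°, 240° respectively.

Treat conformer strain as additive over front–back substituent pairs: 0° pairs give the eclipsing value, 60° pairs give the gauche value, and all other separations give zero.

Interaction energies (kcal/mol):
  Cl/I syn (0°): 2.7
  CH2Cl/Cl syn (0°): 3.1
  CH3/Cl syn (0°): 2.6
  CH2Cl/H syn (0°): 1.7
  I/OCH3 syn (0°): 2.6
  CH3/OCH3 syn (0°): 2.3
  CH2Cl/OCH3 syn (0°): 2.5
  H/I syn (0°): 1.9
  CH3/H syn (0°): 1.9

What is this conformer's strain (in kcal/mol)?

7.6 kcal/mol

This conformer (eclipsed): I(0°)/OCH3(0°) eclipsed 2.6; CH2Cl(120°)/Cl(120°) eclipsed 3.1; CH3(240°)/H(240°) eclipsed 1.9 → 7.6 kcal/mol.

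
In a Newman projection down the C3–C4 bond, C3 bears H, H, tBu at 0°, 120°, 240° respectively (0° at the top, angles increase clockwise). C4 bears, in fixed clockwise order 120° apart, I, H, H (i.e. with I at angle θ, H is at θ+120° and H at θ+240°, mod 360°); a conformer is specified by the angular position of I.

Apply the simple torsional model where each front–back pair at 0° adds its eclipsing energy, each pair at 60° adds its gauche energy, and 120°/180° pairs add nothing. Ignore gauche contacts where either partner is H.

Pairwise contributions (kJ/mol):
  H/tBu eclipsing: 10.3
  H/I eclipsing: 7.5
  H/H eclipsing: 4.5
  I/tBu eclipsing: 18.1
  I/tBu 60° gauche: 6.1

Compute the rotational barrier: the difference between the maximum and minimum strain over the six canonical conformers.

27.1 kJ/mol

I at 0° (eclipsed): H(0°)/I(0°) eclipsed 7.5; H(120°)/H(120°) eclipsed 4.5; tBu(240°)/H(240°) eclipsed 10.3 → 22.3 kJ/mol.
I at 60° (staggered): no non-H gauche contacts → 0.0 kJ/mol.
I at 120° (eclipsed): H(0°)/H(0°) eclipsed 4.5; H(120°)/I(120°) eclipsed 7.5; tBu(240°)/H(240°) eclipsed 10.3 → 22.3 kJ/mol.
I at 180° (staggered): tBu(240°)/I(180°) gauche 6.1 → 6.1 kJ/mol.
I at 240° (eclipsed): H(0°)/H(0°) eclipsed 4.5; H(120°)/H(120°) eclipsed 4.5; tBu(240°)/I(240°) eclipsed 18.1 → 27.1 kJ/mol.
I at 300° (staggered): tBu(240°)/I(300°) gauche 6.1 → 6.1 kJ/mol.
Max at 240° (27.1 kJ/mol), min at 60° (0.0 kJ/mol); barrier = 27.1 kJ/mol.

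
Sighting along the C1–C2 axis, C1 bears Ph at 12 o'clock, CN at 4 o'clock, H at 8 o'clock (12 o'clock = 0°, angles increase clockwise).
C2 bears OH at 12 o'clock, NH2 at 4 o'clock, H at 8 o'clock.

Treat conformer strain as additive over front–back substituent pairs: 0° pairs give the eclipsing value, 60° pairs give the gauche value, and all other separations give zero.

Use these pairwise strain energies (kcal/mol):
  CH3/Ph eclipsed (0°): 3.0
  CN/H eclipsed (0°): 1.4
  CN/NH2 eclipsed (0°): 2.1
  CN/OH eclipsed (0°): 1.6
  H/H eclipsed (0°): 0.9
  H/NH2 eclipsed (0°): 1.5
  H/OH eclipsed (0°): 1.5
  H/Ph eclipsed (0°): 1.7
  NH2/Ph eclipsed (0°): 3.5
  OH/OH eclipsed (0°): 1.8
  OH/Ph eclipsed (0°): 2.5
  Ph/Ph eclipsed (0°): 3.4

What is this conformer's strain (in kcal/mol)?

This conformer (eclipsed): Ph(0°)/OH(0°) eclipsed 2.5; CN(120°)/NH2(120°) eclipsed 2.1; H(240°)/H(240°) eclipsed 0.9 → 5.5 kcal/mol.

5.5 kcal/mol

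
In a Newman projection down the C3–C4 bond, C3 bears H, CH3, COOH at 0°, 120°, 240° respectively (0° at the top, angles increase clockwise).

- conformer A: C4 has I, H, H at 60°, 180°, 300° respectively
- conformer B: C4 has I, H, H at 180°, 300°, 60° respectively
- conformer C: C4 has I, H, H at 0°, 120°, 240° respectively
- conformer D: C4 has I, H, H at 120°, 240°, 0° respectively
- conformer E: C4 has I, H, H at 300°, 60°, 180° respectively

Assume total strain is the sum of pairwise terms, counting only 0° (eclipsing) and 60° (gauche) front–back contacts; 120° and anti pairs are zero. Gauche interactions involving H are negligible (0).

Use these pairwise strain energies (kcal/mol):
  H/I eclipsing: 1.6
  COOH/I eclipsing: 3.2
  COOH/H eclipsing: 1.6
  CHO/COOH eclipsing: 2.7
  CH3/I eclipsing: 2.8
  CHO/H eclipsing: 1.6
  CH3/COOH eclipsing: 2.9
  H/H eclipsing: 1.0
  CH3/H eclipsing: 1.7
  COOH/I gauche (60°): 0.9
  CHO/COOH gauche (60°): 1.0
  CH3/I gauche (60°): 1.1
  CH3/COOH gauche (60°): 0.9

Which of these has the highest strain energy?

D

A (staggered): CH3–I gauche; 1.1 = 1.1 kcal/mol.
B (staggered): CH3–I gauche, COOH–I gauche; 1.1 + 0.9 = 2.0 kcal/mol.
C (eclipsed): H–I eclipsed, CH3–H eclipsed, COOH–H eclipsed; 1.6 + 1.7 + 1.6 = 4.9 kcal/mol.
D (eclipsed): H–H eclipsed, CH3–I eclipsed, COOH–H eclipsed; 1.0 + 2.8 + 1.6 = 5.4 kcal/mol.
E (staggered): COOH–I gauche; 0.9 = 0.9 kcal/mol.
D has the highest total (5.4 kcal/mol).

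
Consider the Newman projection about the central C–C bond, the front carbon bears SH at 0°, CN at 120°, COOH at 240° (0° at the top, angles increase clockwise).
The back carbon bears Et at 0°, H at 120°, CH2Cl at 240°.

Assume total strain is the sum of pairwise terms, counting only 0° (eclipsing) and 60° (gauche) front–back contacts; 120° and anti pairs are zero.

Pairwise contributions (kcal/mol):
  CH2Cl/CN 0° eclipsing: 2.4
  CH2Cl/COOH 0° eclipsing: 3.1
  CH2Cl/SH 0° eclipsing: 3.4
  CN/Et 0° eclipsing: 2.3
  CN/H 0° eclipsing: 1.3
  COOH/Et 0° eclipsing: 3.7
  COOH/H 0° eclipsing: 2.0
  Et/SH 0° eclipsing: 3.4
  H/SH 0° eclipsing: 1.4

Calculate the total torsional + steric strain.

This conformer (eclipsed): SH(0°)/Et(0°) eclipsed 3.4; CN(120°)/H(120°) eclipsed 1.3; COOH(240°)/CH2Cl(240°) eclipsed 3.1 → 7.8 kcal/mol.

7.8 kcal/mol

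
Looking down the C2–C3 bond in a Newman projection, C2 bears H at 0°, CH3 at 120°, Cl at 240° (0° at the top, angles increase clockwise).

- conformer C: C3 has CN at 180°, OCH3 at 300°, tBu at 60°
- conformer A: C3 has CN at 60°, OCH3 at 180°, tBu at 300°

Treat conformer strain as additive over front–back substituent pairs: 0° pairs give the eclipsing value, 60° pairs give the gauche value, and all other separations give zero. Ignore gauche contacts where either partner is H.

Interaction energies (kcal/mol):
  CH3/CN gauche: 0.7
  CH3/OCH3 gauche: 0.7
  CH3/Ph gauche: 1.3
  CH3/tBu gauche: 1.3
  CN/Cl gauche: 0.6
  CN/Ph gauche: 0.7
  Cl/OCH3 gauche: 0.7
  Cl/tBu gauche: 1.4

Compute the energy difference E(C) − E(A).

C is staggered. CH3 at 120° is gauche with CN at 180° (0.7); CH3 at 120° is gauche with tBu at 60° (1.3); Cl at 240° is gauche with CN at 180° (0.6); Cl at 240° is gauche with OCH3 at 300° (0.7). Total 3.3 kcal/mol.
A is staggered. CH3 at 120° is gauche with CN at 60° (0.7); CH3 at 120° is gauche with OCH3 at 180° (0.7); Cl at 240° is gauche with OCH3 at 180° (0.7); Cl at 240° is gauche with tBu at 300° (1.4). Total 3.5 kcal/mol.
E(C) − E(A) = 3.3 − 3.5 = -0.2 kcal/mol.

-0.2 kcal/mol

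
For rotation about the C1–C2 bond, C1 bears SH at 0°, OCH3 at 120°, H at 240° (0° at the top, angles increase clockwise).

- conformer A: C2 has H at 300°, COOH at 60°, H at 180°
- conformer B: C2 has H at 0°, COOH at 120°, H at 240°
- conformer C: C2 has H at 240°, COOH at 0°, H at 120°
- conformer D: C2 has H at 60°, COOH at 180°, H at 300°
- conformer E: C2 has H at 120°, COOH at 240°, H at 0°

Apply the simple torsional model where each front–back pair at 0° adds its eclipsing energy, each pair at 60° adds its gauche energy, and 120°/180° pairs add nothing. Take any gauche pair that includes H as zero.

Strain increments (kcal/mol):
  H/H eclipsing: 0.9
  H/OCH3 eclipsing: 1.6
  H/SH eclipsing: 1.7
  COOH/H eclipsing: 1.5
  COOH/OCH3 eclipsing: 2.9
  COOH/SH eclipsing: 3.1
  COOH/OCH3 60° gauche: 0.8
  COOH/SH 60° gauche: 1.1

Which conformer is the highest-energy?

C

A (staggered): SH(0°)/COOH(60°) gauche 1.1; OCH3(120°)/COOH(60°) gauche 0.8 → 1.9 kcal/mol.
B (eclipsed): SH(0°)/H(0°) eclipsed 1.7; OCH3(120°)/COOH(120°) eclipsed 2.9; H(240°)/H(240°) eclipsed 0.9 → 5.5 kcal/mol.
C (eclipsed): SH(0°)/COOH(0°) eclipsed 3.1; OCH3(120°)/H(120°) eclipsed 1.6; H(240°)/H(240°) eclipsed 0.9 → 5.6 kcal/mol.
D (staggered): OCH3(120°)/COOH(180°) gauche 0.8 → 0.8 kcal/mol.
E (eclipsed): SH(0°)/H(0°) eclipsed 1.7; OCH3(120°)/H(120°) eclipsed 1.6; H(240°)/COOH(240°) eclipsed 1.5 → 4.8 kcal/mol.
C has the highest total (5.6 kcal/mol).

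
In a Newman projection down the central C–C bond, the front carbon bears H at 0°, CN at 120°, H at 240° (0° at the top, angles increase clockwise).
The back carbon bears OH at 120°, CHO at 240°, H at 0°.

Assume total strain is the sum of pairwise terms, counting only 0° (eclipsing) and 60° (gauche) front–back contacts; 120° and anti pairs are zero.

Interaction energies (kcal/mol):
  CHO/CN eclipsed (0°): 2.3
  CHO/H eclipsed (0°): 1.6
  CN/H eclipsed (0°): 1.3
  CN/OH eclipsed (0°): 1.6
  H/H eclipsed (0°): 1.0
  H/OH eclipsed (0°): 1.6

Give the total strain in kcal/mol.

This conformer is eclipsed. H at 0° is eclipsed with H at 0° (1.0); CN at 120° is eclipsed with OH at 120° (1.6); H at 240° is eclipsed with CHO at 240° (1.6). Total 4.2 kcal/mol.

4.2 kcal/mol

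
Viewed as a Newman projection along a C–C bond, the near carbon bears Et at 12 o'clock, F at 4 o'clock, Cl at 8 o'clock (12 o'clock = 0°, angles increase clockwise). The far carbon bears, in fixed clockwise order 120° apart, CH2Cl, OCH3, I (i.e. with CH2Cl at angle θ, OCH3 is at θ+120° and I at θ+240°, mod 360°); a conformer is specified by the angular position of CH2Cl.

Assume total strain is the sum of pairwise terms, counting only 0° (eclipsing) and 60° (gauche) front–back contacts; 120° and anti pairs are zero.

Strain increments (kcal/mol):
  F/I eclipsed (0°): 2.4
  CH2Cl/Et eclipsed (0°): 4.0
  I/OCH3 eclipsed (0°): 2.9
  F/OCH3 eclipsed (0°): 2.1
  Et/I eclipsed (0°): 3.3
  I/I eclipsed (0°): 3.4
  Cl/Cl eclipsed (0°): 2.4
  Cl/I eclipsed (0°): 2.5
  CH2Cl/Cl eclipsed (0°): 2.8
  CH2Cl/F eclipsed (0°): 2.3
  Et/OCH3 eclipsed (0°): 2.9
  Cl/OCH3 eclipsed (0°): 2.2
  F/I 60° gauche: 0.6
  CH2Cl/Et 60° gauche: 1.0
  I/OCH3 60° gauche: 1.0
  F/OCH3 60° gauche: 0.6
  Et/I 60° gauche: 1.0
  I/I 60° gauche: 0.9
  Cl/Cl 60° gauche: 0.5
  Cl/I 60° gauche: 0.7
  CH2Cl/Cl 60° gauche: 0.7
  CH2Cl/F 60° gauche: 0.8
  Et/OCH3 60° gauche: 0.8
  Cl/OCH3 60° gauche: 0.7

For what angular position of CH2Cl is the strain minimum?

300°

CH2Cl at 0° is eclipsed. Et at 0° is eclipsed with CH2Cl at 0° (4.0); F at 120° is eclipsed with OCH3 at 120° (2.1); Cl at 240° is eclipsed with I at 240° (2.5). Total 8.6 kcal/mol.
CH2Cl at 60° is staggered. Et at 0° is gauche with CH2Cl at 60° (1.0); Et at 0° is gauche with I at 300° (1.0); F at 120° is gauche with CH2Cl at 60° (0.8); F at 120° is gauche with OCH3 at 180° (0.6); Cl at 240° is gauche with OCH3 at 180° (0.7); Cl at 240° is gauche with I at 300° (0.7). Total 4.8 kcal/mol.
CH2Cl at 120° is eclipsed. Et at 0° is eclipsed with I at 0° (3.3); F at 120° is eclipsed with CH2Cl at 120° (2.3); Cl at 240° is eclipsed with OCH3 at 240° (2.2). Total 7.8 kcal/mol.
CH2Cl at 180° is staggered. Et at 0° is gauche with OCH3 at 300° (0.8); Et at 0° is gauche with I at 60° (1.0); F at 120° is gauche with CH2Cl at 180° (0.8); F at 120° is gauche with I at 60° (0.6); Cl at 240° is gauche with CH2Cl at 180° (0.7); Cl at 240° is gauche with OCH3 at 300° (0.7). Total 4.6 kcal/mol.
CH2Cl at 240° is eclipsed. Et at 0° is eclipsed with OCH3 at 0° (2.9); F at 120° is eclipsed with I at 120° (2.4); Cl at 240° is eclipsed with CH2Cl at 240° (2.8). Total 8.1 kcal/mol.
CH2Cl at 300° is staggered. Et at 0° is gauche with CH2Cl at 300° (1.0); Et at 0° is gauche with OCH3 at 60° (0.8); F at 120° is gauche with OCH3 at 60° (0.6); F at 120° is gauche with I at 180° (0.6); Cl at 240° is gauche with CH2Cl at 300° (0.7); Cl at 240° is gauche with I at 180° (0.7). Total 4.4 kcal/mol.
The minimum (4.4 kcal/mol) occurs with CH2Cl at 300°.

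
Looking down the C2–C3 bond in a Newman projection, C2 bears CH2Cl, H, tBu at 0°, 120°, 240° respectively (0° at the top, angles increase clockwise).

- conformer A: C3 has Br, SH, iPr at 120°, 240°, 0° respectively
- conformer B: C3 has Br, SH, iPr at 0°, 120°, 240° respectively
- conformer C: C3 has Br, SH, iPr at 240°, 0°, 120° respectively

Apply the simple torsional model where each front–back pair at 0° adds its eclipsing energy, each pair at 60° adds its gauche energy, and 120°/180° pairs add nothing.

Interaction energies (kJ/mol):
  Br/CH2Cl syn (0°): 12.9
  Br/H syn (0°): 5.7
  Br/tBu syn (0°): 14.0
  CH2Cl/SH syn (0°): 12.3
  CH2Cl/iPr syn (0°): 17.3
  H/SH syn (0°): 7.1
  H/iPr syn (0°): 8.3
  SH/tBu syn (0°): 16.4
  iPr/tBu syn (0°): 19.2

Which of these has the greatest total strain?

A

A (eclipsed): CH2Cl(0°)/iPr(0°) eclipsed 17.3; H(120°)/Br(120°) eclipsed 5.7; tBu(240°)/SH(240°) eclipsed 16.4 → 39.4 kJ/mol.
B (eclipsed): CH2Cl(0°)/Br(0°) eclipsed 12.9; H(120°)/SH(120°) eclipsed 7.1; tBu(240°)/iPr(240°) eclipsed 19.2 → 39.2 kJ/mol.
C (eclipsed): CH2Cl(0°)/SH(0°) eclipsed 12.3; H(120°)/iPr(120°) eclipsed 8.3; tBu(240°)/Br(240°) eclipsed 14.0 → 34.6 kJ/mol.
A has the highest total (39.4 kJ/mol).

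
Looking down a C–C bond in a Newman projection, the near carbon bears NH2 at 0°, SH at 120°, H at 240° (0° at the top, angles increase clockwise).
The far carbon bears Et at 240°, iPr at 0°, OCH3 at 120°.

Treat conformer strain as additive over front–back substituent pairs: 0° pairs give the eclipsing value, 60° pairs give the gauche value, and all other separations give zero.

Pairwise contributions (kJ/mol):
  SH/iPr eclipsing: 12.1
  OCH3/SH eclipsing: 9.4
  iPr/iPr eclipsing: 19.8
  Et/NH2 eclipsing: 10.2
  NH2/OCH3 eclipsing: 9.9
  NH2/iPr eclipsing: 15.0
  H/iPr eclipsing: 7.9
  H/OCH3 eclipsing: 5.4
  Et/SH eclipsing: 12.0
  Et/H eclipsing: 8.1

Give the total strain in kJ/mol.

32.5 kJ/mol

This conformer is eclipsed. NH2 at 0° is eclipsed with iPr at 0° (15.0); SH at 120° is eclipsed with OCH3 at 120° (9.4); H at 240° is eclipsed with Et at 240° (8.1). Total 32.5 kJ/mol.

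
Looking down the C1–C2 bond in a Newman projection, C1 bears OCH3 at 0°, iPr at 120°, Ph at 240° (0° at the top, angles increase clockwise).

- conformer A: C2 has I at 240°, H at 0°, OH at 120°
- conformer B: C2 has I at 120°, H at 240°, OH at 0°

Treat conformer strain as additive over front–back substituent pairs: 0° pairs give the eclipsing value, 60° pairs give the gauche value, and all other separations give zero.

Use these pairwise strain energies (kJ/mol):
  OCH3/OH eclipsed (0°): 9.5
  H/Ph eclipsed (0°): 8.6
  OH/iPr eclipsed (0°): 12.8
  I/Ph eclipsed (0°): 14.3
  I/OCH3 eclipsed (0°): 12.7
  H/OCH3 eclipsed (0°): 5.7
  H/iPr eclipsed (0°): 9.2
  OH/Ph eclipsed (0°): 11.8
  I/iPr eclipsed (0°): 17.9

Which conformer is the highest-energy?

A (eclipsed): OCH3(0°)/H(0°) eclipsed 5.7; iPr(120°)/OH(120°) eclipsed 12.8; Ph(240°)/I(240°) eclipsed 14.3 → 32.8 kJ/mol.
B (eclipsed): OCH3(0°)/OH(0°) eclipsed 9.5; iPr(120°)/I(120°) eclipsed 17.9; Ph(240°)/H(240°) eclipsed 8.6 → 36.0 kJ/mol.
B has the highest total (36.0 kJ/mol).

B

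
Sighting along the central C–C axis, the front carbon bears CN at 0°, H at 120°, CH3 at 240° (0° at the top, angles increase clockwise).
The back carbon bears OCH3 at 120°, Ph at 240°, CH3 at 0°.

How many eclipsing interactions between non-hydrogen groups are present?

Non-H eclipsing pairs: CN(0°)/CH3(0°); CH3(240°)/Ph(240°) — 2 interactions.

2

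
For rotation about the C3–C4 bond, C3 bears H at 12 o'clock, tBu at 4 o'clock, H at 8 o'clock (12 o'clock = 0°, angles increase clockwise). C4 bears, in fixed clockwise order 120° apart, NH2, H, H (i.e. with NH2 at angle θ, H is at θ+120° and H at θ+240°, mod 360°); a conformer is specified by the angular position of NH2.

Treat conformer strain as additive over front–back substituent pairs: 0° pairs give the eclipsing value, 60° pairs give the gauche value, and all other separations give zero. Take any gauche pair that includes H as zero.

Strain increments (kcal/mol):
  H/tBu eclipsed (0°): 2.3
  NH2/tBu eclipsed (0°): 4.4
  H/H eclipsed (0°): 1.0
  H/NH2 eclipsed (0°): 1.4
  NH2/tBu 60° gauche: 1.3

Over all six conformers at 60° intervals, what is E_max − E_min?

NH2 at 0° (eclipsed): H–NH2 eclipsed, tBu–H eclipsed, H–H eclipsed; 1.4 + 2.3 + 1.0 = 4.7 kcal/mol.
NH2 at 60° (staggered): tBu–NH2 gauche; 1.3 = 1.3 kcal/mol.
NH2 at 120° (eclipsed): H–H eclipsed, tBu–NH2 eclipsed, H–H eclipsed; 1.0 + 4.4 + 1.0 = 6.4 kcal/mol.
NH2 at 180° (staggered): tBu–NH2 gauche; 1.3 = 1.3 kcal/mol.
NH2 at 240° (eclipsed): H–H eclipsed, tBu–H eclipsed, H–NH2 eclipsed; 1.0 + 2.3 + 1.4 = 4.7 kcal/mol.
NH2 at 300° (staggered): no non-H gauche contacts → 0.0 kcal/mol.
Max at 120° (6.4 kcal/mol), min at 300° (0.0 kcal/mol); barrier = 6.4 kcal/mol.

6.4 kcal/mol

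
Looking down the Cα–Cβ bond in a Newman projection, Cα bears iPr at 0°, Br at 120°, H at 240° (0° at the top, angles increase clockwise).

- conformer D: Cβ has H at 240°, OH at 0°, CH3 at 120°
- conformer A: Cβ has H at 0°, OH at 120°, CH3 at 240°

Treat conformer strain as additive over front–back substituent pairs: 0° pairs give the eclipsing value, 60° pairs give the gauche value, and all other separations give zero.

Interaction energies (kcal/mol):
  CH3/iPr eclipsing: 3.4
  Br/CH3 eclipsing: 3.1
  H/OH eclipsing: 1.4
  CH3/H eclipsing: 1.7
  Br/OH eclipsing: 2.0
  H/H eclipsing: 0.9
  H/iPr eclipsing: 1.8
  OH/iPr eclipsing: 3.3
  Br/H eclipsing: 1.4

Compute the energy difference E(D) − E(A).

+1.8 kcal/mol

D is eclipsed. iPr at 0° is eclipsed with OH at 0° (3.3); Br at 120° is eclipsed with CH3 at 120° (3.1); H at 240° is eclipsed with H at 240° (0.9). Total 7.3 kcal/mol.
A is eclipsed. iPr at 0° is eclipsed with H at 0° (1.8); Br at 120° is eclipsed with OH at 120° (2.0); H at 240° is eclipsed with CH3 at 240° (1.7). Total 5.5 kcal/mol.
E(D) − E(A) = 7.3 − 5.5 = +1.8 kcal/mol.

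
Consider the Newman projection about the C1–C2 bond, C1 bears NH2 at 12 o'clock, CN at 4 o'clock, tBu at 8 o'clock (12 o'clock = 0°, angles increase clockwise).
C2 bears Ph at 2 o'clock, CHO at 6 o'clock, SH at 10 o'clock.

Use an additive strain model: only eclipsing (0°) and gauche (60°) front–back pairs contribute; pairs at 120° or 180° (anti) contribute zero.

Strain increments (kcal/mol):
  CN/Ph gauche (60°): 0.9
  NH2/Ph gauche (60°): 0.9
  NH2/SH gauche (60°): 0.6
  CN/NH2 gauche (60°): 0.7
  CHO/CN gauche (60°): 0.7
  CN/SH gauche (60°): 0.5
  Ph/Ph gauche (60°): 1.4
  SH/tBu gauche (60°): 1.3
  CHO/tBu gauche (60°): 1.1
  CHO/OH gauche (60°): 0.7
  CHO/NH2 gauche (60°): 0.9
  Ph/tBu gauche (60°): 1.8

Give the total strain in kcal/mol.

5.5 kcal/mol

This conformer (staggered): NH2(0°)/Ph(60°) gauche 0.9; NH2(0°)/SH(300°) gauche 0.6; CN(120°)/Ph(60°) gauche 0.9; CN(120°)/CHO(180°) gauche 0.7; tBu(240°)/CHO(180°) gauche 1.1; tBu(240°)/SH(300°) gauche 1.3 → 5.5 kcal/mol.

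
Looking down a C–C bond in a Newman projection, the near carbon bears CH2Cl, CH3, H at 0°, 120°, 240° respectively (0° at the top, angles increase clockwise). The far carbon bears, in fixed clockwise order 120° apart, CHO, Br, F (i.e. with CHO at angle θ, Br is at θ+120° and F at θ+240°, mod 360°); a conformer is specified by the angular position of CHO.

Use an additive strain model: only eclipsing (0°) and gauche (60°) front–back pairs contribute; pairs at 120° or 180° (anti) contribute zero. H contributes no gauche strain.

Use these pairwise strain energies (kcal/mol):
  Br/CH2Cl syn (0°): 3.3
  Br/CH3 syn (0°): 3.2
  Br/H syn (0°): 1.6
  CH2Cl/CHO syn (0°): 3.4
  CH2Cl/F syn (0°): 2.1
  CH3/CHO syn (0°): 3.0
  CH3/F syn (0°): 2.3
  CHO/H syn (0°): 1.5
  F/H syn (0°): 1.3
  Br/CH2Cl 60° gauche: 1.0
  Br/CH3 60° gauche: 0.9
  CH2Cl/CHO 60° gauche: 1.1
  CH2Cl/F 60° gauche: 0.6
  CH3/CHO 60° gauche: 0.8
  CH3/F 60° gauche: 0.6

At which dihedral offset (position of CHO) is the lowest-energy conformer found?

CHO at 0° (eclipsed): CH2Cl–CHO eclipsed, CH3–Br eclipsed, H–F eclipsed; 3.4 + 3.2 + 1.3 = 7.9 kcal/mol.
CHO at 60° (staggered): CH2Cl–CHO gauche, CH2Cl–F gauche, CH3–CHO gauche, CH3–Br gauche; 1.1 + 0.6 + 0.8 + 0.9 = 3.4 kcal/mol.
CHO at 120° (eclipsed): CH2Cl–F eclipsed, CH3–CHO eclipsed, H–Br eclipsed; 2.1 + 3.0 + 1.6 = 6.7 kcal/mol.
CHO at 180° (staggered): CH2Cl–Br gauche, CH2Cl–F gauche, CH3–CHO gauche, CH3–F gauche; 1.0 + 0.6 + 0.8 + 0.6 = 3.0 kcal/mol.
CHO at 240° (eclipsed): CH2Cl–Br eclipsed, CH3–F eclipsed, H–CHO eclipsed; 3.3 + 2.3 + 1.5 = 7.1 kcal/mol.
CHO at 300° (staggered): CH2Cl–CHO gauche, CH2Cl–Br gauche, CH3–Br gauche, CH3–F gauche; 1.1 + 1.0 + 0.9 + 0.6 = 3.6 kcal/mol.
The minimum (3.0 kcal/mol) occurs with CHO at 180°.

180°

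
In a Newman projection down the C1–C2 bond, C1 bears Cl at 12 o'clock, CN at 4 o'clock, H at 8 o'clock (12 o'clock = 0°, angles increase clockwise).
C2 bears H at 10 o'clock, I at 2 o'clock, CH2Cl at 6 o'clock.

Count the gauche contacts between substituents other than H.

3

Non-H gauche pairs: Cl(0°)/I(60°); CN(120°)/I(60°); CN(120°)/CH2Cl(180°) — 3 interactions.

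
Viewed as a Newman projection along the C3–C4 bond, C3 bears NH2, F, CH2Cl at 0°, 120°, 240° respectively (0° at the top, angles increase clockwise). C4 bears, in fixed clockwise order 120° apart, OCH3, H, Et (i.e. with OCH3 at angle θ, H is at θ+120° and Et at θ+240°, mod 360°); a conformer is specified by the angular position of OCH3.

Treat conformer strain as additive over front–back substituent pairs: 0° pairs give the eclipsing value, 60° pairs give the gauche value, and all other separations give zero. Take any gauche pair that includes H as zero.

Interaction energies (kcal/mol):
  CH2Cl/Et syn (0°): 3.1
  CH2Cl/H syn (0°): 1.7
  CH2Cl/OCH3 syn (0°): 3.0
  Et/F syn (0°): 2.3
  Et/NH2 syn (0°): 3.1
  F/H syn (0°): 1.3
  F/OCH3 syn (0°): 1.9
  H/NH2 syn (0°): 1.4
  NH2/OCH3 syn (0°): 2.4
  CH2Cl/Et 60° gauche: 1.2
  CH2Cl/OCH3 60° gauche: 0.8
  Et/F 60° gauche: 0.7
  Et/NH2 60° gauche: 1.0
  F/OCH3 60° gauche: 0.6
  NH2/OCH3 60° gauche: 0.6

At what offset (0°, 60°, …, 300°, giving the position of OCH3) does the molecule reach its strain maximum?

OCH3 at 0° (eclipsed): NH2–OCH3 eclipsed, F–H eclipsed, CH2Cl–Et eclipsed; 2.4 + 1.3 + 3.1 = 6.8 kcal/mol.
OCH3 at 60° (staggered): NH2–OCH3 gauche, NH2–Et gauche, F–OCH3 gauche, CH2Cl–Et gauche; 0.6 + 1.0 + 0.6 + 1.2 = 3.4 kcal/mol.
OCH3 at 120° (eclipsed): NH2–Et eclipsed, F–OCH3 eclipsed, CH2Cl–H eclipsed; 3.1 + 1.9 + 1.7 = 6.7 kcal/mol.
OCH3 at 180° (staggered): NH2–Et gauche, F–OCH3 gauche, F–Et gauche, CH2Cl–OCH3 gauche; 1.0 + 0.6 + 0.7 + 0.8 = 3.1 kcal/mol.
OCH3 at 240° (eclipsed): NH2–H eclipsed, F–Et eclipsed, CH2Cl–OCH3 eclipsed; 1.4 + 2.3 + 3.0 = 6.7 kcal/mol.
OCH3 at 300° (staggered): NH2–OCH3 gauche, F–Et gauche, CH2Cl–OCH3 gauche, CH2Cl–Et gauche; 0.6 + 0.7 + 0.8 + 1.2 = 3.3 kcal/mol.
The maximum (6.8 kcal/mol) occurs with OCH3 at 0°.

0°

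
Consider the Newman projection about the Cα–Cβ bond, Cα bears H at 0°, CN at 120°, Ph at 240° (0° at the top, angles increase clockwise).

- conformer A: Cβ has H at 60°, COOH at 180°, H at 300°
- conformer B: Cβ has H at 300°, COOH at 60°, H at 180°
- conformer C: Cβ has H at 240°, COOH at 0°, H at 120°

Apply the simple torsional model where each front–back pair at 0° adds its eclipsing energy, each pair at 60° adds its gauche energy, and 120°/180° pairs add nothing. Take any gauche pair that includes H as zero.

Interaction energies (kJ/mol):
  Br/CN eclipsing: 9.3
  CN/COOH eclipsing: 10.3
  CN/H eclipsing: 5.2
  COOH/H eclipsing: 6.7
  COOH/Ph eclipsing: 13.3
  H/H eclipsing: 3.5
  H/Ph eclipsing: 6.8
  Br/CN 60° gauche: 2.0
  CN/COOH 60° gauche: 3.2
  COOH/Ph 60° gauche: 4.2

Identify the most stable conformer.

A is staggered. CN at 120° is gauche with COOH at 180° (3.2); Ph at 240° is gauche with COOH at 180° (4.2). Total 7.4 kJ/mol.
B is staggered. CN at 120° is gauche with COOH at 60° (3.2). Total 3.2 kJ/mol.
C is eclipsed. H at 0° is eclipsed with COOH at 0° (6.7); CN at 120° is eclipsed with H at 120° (5.2); Ph at 240° is eclipsed with H at 240° (6.8). Total 18.7 kJ/mol.
B has the lowest total (3.2 kJ/mol).

B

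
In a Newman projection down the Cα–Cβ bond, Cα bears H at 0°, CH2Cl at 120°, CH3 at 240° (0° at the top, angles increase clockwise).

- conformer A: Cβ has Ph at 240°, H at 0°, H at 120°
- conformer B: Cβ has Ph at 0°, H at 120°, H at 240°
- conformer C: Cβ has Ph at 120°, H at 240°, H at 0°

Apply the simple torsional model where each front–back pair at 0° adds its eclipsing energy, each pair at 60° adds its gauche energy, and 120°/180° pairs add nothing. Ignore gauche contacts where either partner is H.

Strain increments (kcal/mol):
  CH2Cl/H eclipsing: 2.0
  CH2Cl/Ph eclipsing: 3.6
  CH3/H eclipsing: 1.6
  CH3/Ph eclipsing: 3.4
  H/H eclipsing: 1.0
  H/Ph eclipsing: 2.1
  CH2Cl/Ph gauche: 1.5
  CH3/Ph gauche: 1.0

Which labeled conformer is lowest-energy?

A (eclipsed): H–H eclipsed, CH2Cl–H eclipsed, CH3–Ph eclipsed; 1.0 + 2.0 + 3.4 = 6.4 kcal/mol.
B (eclipsed): H–Ph eclipsed, CH2Cl–H eclipsed, CH3–H eclipsed; 2.1 + 2.0 + 1.6 = 5.7 kcal/mol.
C (eclipsed): H–H eclipsed, CH2Cl–Ph eclipsed, CH3–H eclipsed; 1.0 + 3.6 + 1.6 = 6.2 kcal/mol.
B has the lowest total (5.7 kcal/mol).

B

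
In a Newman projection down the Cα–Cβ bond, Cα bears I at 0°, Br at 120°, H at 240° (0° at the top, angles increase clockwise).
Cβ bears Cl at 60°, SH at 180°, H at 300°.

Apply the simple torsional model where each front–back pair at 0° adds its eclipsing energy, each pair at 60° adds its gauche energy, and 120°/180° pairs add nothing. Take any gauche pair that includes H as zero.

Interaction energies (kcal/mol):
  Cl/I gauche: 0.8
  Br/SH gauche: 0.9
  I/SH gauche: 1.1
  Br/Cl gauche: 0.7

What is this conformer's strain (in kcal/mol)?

2.4 kcal/mol

This conformer (staggered): I(0°)/Cl(60°) gauche 0.8; Br(120°)/Cl(60°) gauche 0.7; Br(120°)/SH(180°) gauche 0.9 → 2.4 kcal/mol.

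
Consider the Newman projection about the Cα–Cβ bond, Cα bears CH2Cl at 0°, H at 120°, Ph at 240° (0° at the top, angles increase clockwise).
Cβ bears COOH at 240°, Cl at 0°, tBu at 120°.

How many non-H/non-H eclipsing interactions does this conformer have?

Non-H eclipsing pairs: CH2Cl(0°)/Cl(0°); Ph(240°)/COOH(240°) — 2 interactions.

2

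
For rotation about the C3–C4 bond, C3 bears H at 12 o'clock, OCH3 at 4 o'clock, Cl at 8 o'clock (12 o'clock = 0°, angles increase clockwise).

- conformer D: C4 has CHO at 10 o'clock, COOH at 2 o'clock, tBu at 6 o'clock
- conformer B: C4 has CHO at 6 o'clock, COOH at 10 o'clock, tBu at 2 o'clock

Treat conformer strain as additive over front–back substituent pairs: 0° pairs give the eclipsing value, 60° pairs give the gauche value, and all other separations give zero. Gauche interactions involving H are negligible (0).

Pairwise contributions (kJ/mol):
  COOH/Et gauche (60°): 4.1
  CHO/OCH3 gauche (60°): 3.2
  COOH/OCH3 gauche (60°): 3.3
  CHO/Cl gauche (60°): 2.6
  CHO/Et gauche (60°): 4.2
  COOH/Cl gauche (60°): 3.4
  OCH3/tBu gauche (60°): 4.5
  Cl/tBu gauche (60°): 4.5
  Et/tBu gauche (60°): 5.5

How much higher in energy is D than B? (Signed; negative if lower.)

+1.2 kJ/mol

D (staggered): OCH3(120°)/COOH(60°) gauche 3.3; OCH3(120°)/tBu(180°) gauche 4.5; Cl(240°)/CHO(300°) gauche 2.6; Cl(240°)/tBu(180°) gauche 4.5 → 14.9 kJ/mol.
B (staggered): OCH3(120°)/CHO(180°) gauche 3.2; OCH3(120°)/tBu(60°) gauche 4.5; Cl(240°)/CHO(180°) gauche 2.6; Cl(240°)/COOH(300°) gauche 3.4 → 13.7 kJ/mol.
E(D) − E(B) = 14.9 − 13.7 = +1.2 kJ/mol.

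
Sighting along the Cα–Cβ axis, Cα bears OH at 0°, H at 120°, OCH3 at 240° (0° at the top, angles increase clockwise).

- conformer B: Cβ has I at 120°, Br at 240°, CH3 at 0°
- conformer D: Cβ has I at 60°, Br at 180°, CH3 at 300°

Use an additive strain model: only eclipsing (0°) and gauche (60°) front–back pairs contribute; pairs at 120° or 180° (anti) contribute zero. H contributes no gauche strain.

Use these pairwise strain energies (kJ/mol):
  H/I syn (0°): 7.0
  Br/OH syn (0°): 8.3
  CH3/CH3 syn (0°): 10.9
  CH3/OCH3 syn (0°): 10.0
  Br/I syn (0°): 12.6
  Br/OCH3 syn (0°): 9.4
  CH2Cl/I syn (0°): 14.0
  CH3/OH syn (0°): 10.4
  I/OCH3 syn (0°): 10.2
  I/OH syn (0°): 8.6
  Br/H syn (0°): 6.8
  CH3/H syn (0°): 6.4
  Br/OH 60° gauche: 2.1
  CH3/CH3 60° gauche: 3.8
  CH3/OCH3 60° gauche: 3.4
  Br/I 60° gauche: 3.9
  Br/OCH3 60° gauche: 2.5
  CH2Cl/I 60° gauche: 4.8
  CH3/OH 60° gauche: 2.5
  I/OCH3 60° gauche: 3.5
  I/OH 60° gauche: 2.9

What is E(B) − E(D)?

B (eclipsed): OH(0°)/CH3(0°) eclipsed 10.4; H(120°)/I(120°) eclipsed 7.0; OCH3(240°)/Br(240°) eclipsed 9.4 → 26.8 kJ/mol.
D (staggered): OH(0°)/I(60°) gauche 2.9; OH(0°)/CH3(300°) gauche 2.5; OCH3(240°)/Br(180°) gauche 2.5; OCH3(240°)/CH3(300°) gauche 3.4 → 11.3 kJ/mol.
E(B) − E(D) = 26.8 − 11.3 = +15.5 kJ/mol.

+15.5 kJ/mol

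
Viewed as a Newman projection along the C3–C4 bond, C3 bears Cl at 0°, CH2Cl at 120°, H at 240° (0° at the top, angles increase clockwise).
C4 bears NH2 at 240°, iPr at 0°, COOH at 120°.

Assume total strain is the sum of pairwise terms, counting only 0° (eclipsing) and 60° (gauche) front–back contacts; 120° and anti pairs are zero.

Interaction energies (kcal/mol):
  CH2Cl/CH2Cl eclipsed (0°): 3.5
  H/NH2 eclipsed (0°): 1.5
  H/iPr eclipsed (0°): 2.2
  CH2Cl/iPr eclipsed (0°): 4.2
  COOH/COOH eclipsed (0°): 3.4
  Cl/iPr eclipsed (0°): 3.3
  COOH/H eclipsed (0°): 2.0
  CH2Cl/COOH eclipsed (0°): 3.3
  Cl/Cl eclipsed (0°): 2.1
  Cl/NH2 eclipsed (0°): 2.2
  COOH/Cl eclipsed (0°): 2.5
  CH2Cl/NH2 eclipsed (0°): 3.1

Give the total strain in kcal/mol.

8.1 kcal/mol

This conformer (eclipsed): Cl(0°)/iPr(0°) eclipsed 3.3; CH2Cl(120°)/COOH(120°) eclipsed 3.3; H(240°)/NH2(240°) eclipsed 1.5 → 8.1 kcal/mol.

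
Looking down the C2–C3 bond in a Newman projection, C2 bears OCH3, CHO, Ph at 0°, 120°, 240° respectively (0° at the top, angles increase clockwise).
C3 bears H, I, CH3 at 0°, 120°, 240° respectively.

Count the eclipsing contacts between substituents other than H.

2

Non-H eclipsing pairs: CHO(120°)/I(120°); Ph(240°)/CH3(240°) — 2 interactions.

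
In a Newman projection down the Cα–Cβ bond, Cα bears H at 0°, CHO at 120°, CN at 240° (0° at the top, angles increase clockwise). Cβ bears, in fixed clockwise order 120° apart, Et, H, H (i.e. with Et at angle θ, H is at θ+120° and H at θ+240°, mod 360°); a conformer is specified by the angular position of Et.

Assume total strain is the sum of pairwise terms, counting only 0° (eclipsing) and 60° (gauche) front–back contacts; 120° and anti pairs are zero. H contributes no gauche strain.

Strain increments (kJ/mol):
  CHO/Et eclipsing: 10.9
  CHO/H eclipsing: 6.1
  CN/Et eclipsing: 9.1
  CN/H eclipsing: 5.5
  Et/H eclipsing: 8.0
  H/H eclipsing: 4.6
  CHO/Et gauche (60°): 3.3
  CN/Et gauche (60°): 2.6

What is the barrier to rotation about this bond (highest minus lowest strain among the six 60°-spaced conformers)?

Et at 0° (eclipsed): H–Et eclipsed, CHO–H eclipsed, CN–H eclipsed; 8.0 + 6.1 + 5.5 = 19.6 kJ/mol.
Et at 60° (staggered): CHO–Et gauche; 3.3 = 3.3 kJ/mol.
Et at 120° (eclipsed): H–H eclipsed, CHO–Et eclipsed, CN–H eclipsed; 4.6 + 10.9 + 5.5 = 21.0 kJ/mol.
Et at 180° (staggered): CHO–Et gauche, CN–Et gauche; 3.3 + 2.6 = 5.9 kJ/mol.
Et at 240° (eclipsed): H–H eclipsed, CHO–H eclipsed, CN–Et eclipsed; 4.6 + 6.1 + 9.1 = 19.8 kJ/mol.
Et at 300° (staggered): CN–Et gauche; 2.6 = 2.6 kJ/mol.
Max at 120° (21.0 kJ/mol), min at 300° (2.6 kJ/mol); barrier = 18.4 kJ/mol.

18.4 kJ/mol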